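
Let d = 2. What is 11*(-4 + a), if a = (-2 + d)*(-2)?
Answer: -44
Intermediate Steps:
a = 0 (a = (-2 + 2)*(-2) = 0*(-2) = 0)
11*(-4 + a) = 11*(-4 + 0) = 11*(-4) = -44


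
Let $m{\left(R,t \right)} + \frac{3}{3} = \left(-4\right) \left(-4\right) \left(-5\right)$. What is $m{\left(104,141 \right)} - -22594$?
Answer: $22513$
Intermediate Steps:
$m{\left(R,t \right)} = -81$ ($m{\left(R,t \right)} = -1 + \left(-4\right) \left(-4\right) \left(-5\right) = -1 + 16 \left(-5\right) = -1 - 80 = -81$)
$m{\left(104,141 \right)} - -22594 = -81 - -22594 = -81 + 22594 = 22513$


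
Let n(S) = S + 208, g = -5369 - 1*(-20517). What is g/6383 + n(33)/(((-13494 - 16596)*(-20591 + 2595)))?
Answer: 8202638085023/3456392202120 ≈ 2.3732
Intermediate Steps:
g = 15148 (g = -5369 + 20517 = 15148)
n(S) = 208 + S
g/6383 + n(33)/(((-13494 - 16596)*(-20591 + 2595))) = 15148/6383 + (208 + 33)/(((-13494 - 16596)*(-20591 + 2595))) = 15148*(1/6383) + 241/((-30090*(-17996))) = 15148/6383 + 241/541499640 = 8202638085023/3456392202120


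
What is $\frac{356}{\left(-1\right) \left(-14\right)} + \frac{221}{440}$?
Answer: $\frac{79867}{3080} \approx 25.931$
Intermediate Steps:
$\frac{356}{\left(-1\right) \left(-14\right)} + \frac{221}{440} = \frac{356}{14} + 221 \cdot \frac{1}{440} = 356 \cdot \frac{1}{14} + \frac{221}{440} = \frac{178}{7} + \frac{221}{440} = \frac{79867}{3080}$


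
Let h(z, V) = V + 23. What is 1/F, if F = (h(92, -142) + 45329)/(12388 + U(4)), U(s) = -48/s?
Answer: 6188/22605 ≈ 0.27374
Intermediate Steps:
h(z, V) = 23 + V
F = 22605/6188 (F = ((23 - 142) + 45329)/(12388 - 48/4) = (-119 + 45329)/(12388 - 48*¼) = 45210/(12388 - 12) = 45210/12376 = 45210*(1/12376) = 22605/6188 ≈ 3.6530)
1/F = 1/(22605/6188) = 6188/22605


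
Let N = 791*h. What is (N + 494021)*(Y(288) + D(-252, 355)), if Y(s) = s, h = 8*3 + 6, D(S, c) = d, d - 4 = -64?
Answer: 118047228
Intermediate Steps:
d = -60 (d = 4 - 64 = -60)
D(S, c) = -60
h = 30 (h = 24 + 6 = 30)
N = 23730 (N = 791*30 = 23730)
(N + 494021)*(Y(288) + D(-252, 355)) = (23730 + 494021)*(288 - 60) = 517751*228 = 118047228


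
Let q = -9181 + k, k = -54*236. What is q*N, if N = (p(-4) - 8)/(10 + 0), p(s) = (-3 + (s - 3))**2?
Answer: -201710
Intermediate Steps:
k = -12744
p(s) = (-6 + s)**2 (p(s) = (-3 + (-3 + s))**2 = (-6 + s)**2)
N = 46/5 (N = ((-6 - 4)**2 - 8)/(10 + 0) = ((-10)**2 - 8)/10 = (100 - 8)*(1/10) = 92*(1/10) = 46/5 ≈ 9.2000)
q = -21925 (q = -9181 - 12744 = -21925)
q*N = -21925*46/5 = -201710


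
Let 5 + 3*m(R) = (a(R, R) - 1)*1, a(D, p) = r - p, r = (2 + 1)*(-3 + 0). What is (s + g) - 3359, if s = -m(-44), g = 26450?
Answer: 69244/3 ≈ 23081.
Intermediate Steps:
r = -9 (r = 3*(-3) = -9)
a(D, p) = -9 - p
m(R) = -5 - R/3 (m(R) = -5/3 + (((-9 - R) - 1)*1)/3 = -5/3 + ((-10 - R)*1)/3 = -5/3 + (-10 - R)/3 = -5/3 + (-10/3 - R/3) = -5 - R/3)
s = -29/3 (s = -(-5 - ⅓*(-44)) = -(-5 + 44/3) = -1*29/3 = -29/3 ≈ -9.6667)
(s + g) - 3359 = (-29/3 + 26450) - 3359 = 79321/3 - 3359 = 69244/3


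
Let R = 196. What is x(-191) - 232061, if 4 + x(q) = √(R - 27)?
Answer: -232052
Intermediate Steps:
x(q) = 9 (x(q) = -4 + √(196 - 27) = -4 + √169 = -4 + 13 = 9)
x(-191) - 232061 = 9 - 232061 = -232052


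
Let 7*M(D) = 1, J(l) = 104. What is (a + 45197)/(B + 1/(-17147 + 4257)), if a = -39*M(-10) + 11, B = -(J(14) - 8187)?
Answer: 4078615130/729329083 ≈ 5.5923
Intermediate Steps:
M(D) = ⅐ (M(D) = (⅐)*1 = ⅐)
B = 8083 (B = -(104 - 8187) = -1*(-8083) = 8083)
a = 38/7 (a = -39*⅐ + 11 = -39/7 + 11 = 38/7 ≈ 5.4286)
(a + 45197)/(B + 1/(-17147 + 4257)) = (38/7 + 45197)/(8083 + 1/(-17147 + 4257)) = 316417/(7*(8083 + 1/(-12890))) = 316417/(7*(8083 - 1/12890)) = 316417/(7*(104189869/12890)) = (316417/7)*(12890/104189869) = 4078615130/729329083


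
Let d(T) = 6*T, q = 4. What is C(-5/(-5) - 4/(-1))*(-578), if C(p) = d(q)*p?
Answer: -69360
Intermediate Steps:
C(p) = 24*p (C(p) = (6*4)*p = 24*p)
C(-5/(-5) - 4/(-1))*(-578) = (24*(-5/(-5) - 4/(-1)))*(-578) = (24*(-5*(-⅕) - 4*(-1)))*(-578) = (24*(1 + 4))*(-578) = (24*5)*(-578) = 120*(-578) = -69360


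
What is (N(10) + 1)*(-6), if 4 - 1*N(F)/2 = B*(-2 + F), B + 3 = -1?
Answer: -438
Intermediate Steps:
B = -4 (B = -3 - 1 = -4)
N(F) = -8 + 8*F (N(F) = 8 - (-8)*(-2 + F) = 8 - 2*(8 - 4*F) = 8 + (-16 + 8*F) = -8 + 8*F)
(N(10) + 1)*(-6) = ((-8 + 8*10) + 1)*(-6) = ((-8 + 80) + 1)*(-6) = (72 + 1)*(-6) = 73*(-6) = -438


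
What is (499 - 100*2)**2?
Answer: 89401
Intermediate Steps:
(499 - 100*2)**2 = (499 - 200)**2 = 299**2 = 89401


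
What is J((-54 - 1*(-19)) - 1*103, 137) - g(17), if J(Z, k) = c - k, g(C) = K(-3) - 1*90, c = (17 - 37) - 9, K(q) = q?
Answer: -73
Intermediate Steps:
c = -29 (c = -20 - 9 = -29)
g(C) = -93 (g(C) = -3 - 1*90 = -3 - 90 = -93)
J(Z, k) = -29 - k
J((-54 - 1*(-19)) - 1*103, 137) - g(17) = (-29 - 1*137) - 1*(-93) = (-29 - 137) + 93 = -166 + 93 = -73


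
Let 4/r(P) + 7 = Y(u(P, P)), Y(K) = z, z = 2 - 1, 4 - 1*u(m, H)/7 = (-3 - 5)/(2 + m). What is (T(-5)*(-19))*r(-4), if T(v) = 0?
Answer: 0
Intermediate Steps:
u(m, H) = 28 + 56/(2 + m) (u(m, H) = 28 - 7*(-3 - 5)/(2 + m) = 28 - (-56)/(2 + m) = 28 + 56/(2 + m))
z = 1
Y(K) = 1
r(P) = -2/3 (r(P) = 4/(-7 + 1) = 4/(-6) = 4*(-1/6) = -2/3)
(T(-5)*(-19))*r(-4) = (0*(-19))*(-2/3) = 0*(-2/3) = 0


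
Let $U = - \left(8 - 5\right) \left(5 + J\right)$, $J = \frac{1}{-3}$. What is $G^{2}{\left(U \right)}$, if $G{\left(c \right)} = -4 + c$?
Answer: $324$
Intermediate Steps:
$J = - \frac{1}{3} \approx -0.33333$
$U = -14$ ($U = - \left(8 - 5\right) \left(5 - \frac{1}{3}\right) = - \frac{3 \cdot 14}{3} = \left(-1\right) 14 = -14$)
$G^{2}{\left(U \right)} = \left(-4 - 14\right)^{2} = \left(-18\right)^{2} = 324$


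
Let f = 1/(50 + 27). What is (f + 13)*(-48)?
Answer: -48096/77 ≈ -624.62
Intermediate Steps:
f = 1/77 ≈ 0.012987
(f + 13)*(-48) = (1/77 + 13)*(-48) = (1002/77)*(-48) = -48096/77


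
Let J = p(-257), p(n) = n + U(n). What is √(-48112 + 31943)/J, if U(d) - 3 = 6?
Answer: -I*√16169/248 ≈ -0.51273*I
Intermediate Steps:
U(d) = 9 (U(d) = 3 + 6 = 9)
p(n) = 9 + n (p(n) = n + 9 = 9 + n)
J = -248 (J = 9 - 257 = -248)
√(-48112 + 31943)/J = √(-48112 + 31943)/(-248) = √(-16169)*(-1/248) = (I*√16169)*(-1/248) = -I*√16169/248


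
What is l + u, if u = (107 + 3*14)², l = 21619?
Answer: 43820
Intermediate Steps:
u = 22201 (u = (107 + 42)² = 149² = 22201)
l + u = 21619 + 22201 = 43820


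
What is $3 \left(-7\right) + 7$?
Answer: $-14$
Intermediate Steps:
$3 \left(-7\right) + 7 = -21 + 7 = -14$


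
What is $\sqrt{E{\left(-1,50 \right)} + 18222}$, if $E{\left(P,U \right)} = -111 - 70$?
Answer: $\sqrt{18041} \approx 134.32$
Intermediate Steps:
$E{\left(P,U \right)} = -181$ ($E{\left(P,U \right)} = -111 - 70 = -181$)
$\sqrt{E{\left(-1,50 \right)} + 18222} = \sqrt{-181 + 18222} = \sqrt{18041}$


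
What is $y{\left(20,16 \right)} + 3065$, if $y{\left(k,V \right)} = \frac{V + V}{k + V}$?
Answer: $\frac{27593}{9} \approx 3065.9$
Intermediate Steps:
$y{\left(k,V \right)} = \frac{2 V}{V + k}$
$y{\left(20,16 \right)} + 3065 = 2 \cdot 16 \frac{1}{16 + 20} + 3065 = 2 \cdot 16 \cdot \frac{1}{36} + 3065 = \frac{8}{9} + 3065 = \frac{27593}{9}$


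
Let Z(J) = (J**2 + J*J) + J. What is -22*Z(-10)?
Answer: -4180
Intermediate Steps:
Z(J) = J + 2*J**2 (Z(J) = (J**2 + J**2) + J = 2*J**2 + J = J + 2*J**2)
-22*Z(-10) = -(-220)*(1 + 2*(-10)) = -(-220)*(1 - 20) = -(-220)*(-19) = -22*190 = -4180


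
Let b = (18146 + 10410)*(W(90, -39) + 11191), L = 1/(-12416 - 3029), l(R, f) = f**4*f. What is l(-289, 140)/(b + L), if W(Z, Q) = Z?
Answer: 118667024000000/710779420717 ≈ 166.95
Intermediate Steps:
l(R, f) = f**5
L = -1/15445 (L = 1/(-15445) = -1/15445 ≈ -6.4746e-5)
b = 322140236 (b = (18146 + 10410)*(90 + 11191) = 28556*11281 = 322140236)
l(-289, 140)/(b + L) = 140**5/(322140236 - 1/15445) = 53782400000/(4975455945019/15445) = 53782400000*(15445/4975455945019) = 118667024000000/710779420717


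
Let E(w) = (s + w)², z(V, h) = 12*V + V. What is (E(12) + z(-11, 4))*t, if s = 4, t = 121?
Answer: 13673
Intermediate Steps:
z(V, h) = 13*V
E(w) = (4 + w)²
(E(12) + z(-11, 4))*t = ((4 + 12)² + 13*(-11))*121 = (16² - 143)*121 = (256 - 143)*121 = 113*121 = 13673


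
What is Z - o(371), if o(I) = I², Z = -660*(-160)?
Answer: -32041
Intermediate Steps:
Z = 105600
Z - o(371) = 105600 - 1*371² = 105600 - 1*137641 = 105600 - 137641 = -32041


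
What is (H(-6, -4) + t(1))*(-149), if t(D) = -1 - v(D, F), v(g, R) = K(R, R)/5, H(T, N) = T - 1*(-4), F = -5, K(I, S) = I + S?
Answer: 149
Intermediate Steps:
H(T, N) = 4 + T (H(T, N) = T + 4 = 4 + T)
v(g, R) = 2*R/5 (v(g, R) = (R + R)/5 = (2*R)*(⅕) = 2*R/5)
t(D) = 1 (t(D) = -1 - 2*(-5)/5 = -1 - 1*(-2) = -1 + 2 = 1)
(H(-6, -4) + t(1))*(-149) = ((4 - 6) + 1)*(-149) = (-2 + 1)*(-149) = -1*(-149) = 149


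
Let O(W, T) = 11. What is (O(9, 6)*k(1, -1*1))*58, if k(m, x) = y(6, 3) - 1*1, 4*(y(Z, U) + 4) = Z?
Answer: -2233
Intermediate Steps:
y(Z, U) = -4 + Z/4
k(m, x) = -7/2 (k(m, x) = (-4 + (¼)*6) - 1*1 = (-4 + 3/2) - 1 = -5/2 - 1 = -7/2)
(O(9, 6)*k(1, -1*1))*58 = (11*(-7/2))*58 = -77/2*58 = -2233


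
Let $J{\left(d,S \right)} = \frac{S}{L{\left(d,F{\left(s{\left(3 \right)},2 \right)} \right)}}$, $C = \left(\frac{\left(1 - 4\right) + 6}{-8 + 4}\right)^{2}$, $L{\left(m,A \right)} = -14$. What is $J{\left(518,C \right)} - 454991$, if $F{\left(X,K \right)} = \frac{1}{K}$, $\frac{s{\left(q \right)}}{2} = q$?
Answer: $- \frac{101917993}{224} \approx -4.5499 \cdot 10^{5}$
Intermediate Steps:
$s{\left(q \right)} = 2 q$
$C = \frac{9}{16}$ ($C = \left(\frac{-3 + 6}{-4}\right)^{2} = \left(3 \left(- \frac{1}{4}\right)\right)^{2} = \left(- \frac{3}{4}\right)^{2} = \frac{9}{16} \approx 0.5625$)
$J{\left(d,S \right)} = - \frac{S}{14}$ ($J{\left(d,S \right)} = \frac{S}{-14} = S \left(- \frac{1}{14}\right) = - \frac{S}{14}$)
$J{\left(518,C \right)} - 454991 = \left(- \frac{1}{14}\right) \frac{9}{16} - 454991 = - \frac{9}{224} - 454991 = - \frac{101917993}{224}$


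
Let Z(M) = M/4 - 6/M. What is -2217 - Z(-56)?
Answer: -61687/28 ≈ -2203.1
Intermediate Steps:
Z(M) = -6/M + M/4 (Z(M) = M*(1/4) - 6/M = M/4 - 6/M = -6/M + M/4)
-2217 - Z(-56) = -2217 - (-6/(-56) + (1/4)*(-56)) = -2217 - (-6*(-1/56) - 14) = -2217 - (3/28 - 14) = -2217 - 1*(-389/28) = -2217 + 389/28 = -61687/28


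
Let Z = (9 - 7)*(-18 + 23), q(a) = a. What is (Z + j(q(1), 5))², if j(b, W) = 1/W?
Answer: 2601/25 ≈ 104.04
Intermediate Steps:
j(b, W) = 1/W
Z = 10 (Z = 2*5 = 10)
(Z + j(q(1), 5))² = (10 + 1/5)² = (10 + ⅕)² = (51/5)² = 2601/25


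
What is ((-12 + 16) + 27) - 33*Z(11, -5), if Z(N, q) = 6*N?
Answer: -2147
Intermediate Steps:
((-12 + 16) + 27) - 33*Z(11, -5) = ((-12 + 16) + 27) - 198*11 = (4 + 27) - 33*66 = 31 - 2178 = -2147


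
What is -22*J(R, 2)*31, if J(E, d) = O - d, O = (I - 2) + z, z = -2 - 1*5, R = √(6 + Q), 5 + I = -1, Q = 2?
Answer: 11594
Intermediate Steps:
I = -6 (I = -5 - 1 = -6)
R = 2*√2 (R = √(6 + 2) = √8 = 2*√2 ≈ 2.8284)
z = -7 (z = -2 - 5 = -7)
O = -15 (O = (-6 - 2) - 7 = -8 - 7 = -15)
J(E, d) = -15 - d
-22*J(R, 2)*31 = -22*(-15 - 1*2)*31 = -22*(-15 - 2)*31 = -22*(-17)*31 = 374*31 = 11594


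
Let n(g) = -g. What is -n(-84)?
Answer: -84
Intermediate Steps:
-n(-84) = -(-1)*(-84) = -1*84 = -84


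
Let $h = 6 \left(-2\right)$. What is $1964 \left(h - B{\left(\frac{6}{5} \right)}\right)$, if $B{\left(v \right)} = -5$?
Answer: $-13748$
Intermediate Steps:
$h = -12$
$1964 \left(h - B{\left(\frac{6}{5} \right)}\right) = 1964 \left(-12 - -5\right) = 1964 \left(-12 + 5\right) = 1964 \left(-7\right) = -13748$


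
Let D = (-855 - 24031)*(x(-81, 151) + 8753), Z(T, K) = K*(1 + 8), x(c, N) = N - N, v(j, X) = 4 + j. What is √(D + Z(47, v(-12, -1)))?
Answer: I*√217827230 ≈ 14759.0*I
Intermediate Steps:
x(c, N) = 0
Z(T, K) = 9*K (Z(T, K) = K*9 = 9*K)
D = -217827158 (D = (-855 - 24031)*(0 + 8753) = -24886*8753 = -217827158)
√(D + Z(47, v(-12, -1))) = √(-217827158 + 9*(4 - 12)) = √(-217827158 + 9*(-8)) = √(-217827158 - 72) = √(-217827230) = I*√217827230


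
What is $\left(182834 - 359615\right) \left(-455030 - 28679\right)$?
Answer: $85510560729$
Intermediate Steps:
$\left(182834 - 359615\right) \left(-455030 - 28679\right) = \left(-176781\right) \left(-483709\right) = 85510560729$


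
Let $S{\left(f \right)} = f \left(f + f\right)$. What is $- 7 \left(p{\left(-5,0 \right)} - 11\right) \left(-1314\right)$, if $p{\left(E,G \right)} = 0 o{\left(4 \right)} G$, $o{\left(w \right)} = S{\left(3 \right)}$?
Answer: $-101178$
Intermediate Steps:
$S{\left(f \right)} = 2 f^{2}$ ($S{\left(f \right)} = f 2 f = 2 f^{2}$)
$o{\left(w \right)} = 18$ ($o{\left(w \right)} = 2 \cdot 3^{2} = 2 \cdot 9 = 18$)
$p{\left(E,G \right)} = 0$ ($p{\left(E,G \right)} = 0 \cdot 18 G = 0 G = 0$)
$- 7 \left(p{\left(-5,0 \right)} - 11\right) \left(-1314\right) = - 7 \left(0 - 11\right) \left(-1314\right) = \left(-7\right) \left(-11\right) \left(-1314\right) = 77 \left(-1314\right) = -101178$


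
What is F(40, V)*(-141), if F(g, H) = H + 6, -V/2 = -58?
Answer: -17202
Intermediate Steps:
V = 116 (V = -2*(-58) = 116)
F(g, H) = 6 + H
F(40, V)*(-141) = (6 + 116)*(-141) = 122*(-141) = -17202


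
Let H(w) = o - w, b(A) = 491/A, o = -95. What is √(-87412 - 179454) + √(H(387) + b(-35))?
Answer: I*(√266866 + 3*√67515/35) ≈ 538.86*I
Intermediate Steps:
H(w) = -95 - w
√(-87412 - 179454) + √(H(387) + b(-35)) = √(-87412 - 179454) + √((-95 - 1*387) + 491/(-35)) = √(-266866) + √((-95 - 387) + 491*(-1/35)) = I*√266866 + √(-482 - 491/35) = I*√266866 + √(-17361/35) = I*√266866 + 3*I*√67515/35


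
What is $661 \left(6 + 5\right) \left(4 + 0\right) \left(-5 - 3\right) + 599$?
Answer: $-232073$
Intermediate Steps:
$661 \left(6 + 5\right) \left(4 + 0\right) \left(-5 - 3\right) + 599 = 661 \cdot 11 \cdot 4 \left(-8\right) + 599 = 661 \cdot 11 \left(-32\right) + 599 = 661 \left(-352\right) + 599 = -232672 + 599 = -232073$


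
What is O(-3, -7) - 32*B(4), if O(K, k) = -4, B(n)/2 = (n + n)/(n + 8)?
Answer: -140/3 ≈ -46.667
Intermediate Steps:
B(n) = 4*n/(8 + n) (B(n) = 2*((n + n)/(n + 8)) = 2*((2*n)/(8 + n)) = 2*(2*n/(8 + n)) = 4*n/(8 + n))
O(-3, -7) - 32*B(4) = -4 - 128*4/(8 + 4) = -4 - 128*4/12 = -4 - 32*4/3 = -4 - 128/3 = -140/3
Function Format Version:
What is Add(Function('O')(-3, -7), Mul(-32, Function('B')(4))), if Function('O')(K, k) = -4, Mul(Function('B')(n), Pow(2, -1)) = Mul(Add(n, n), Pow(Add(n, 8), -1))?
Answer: Rational(-140, 3) ≈ -46.667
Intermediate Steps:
Function('B')(n) = Mul(4, n, Pow(Add(8, n), -1)) (Function('B')(n) = Mul(2, Mul(Add(n, n), Pow(Add(n, 8), -1))) = Mul(2, Mul(Mul(2, n), Pow(Add(8, n), -1))) = Mul(2, Mul(2, n, Pow(Add(8, n), -1))) = Mul(4, n, Pow(Add(8, n), -1)))
Add(Function('O')(-3, -7), Mul(-32, Function('B')(4))) = Add(-4, Mul(-32, Mul(4, 4, Pow(Add(8, 4), -1)))) = Add(-4, Mul(-32, Mul(4, 4, Pow(12, -1)))) = Add(-4, Mul(-32, Mul(4, 4, Rational(1, 12)))) = Add(-4, Mul(-32, Rational(4, 3))) = Add(-4, Rational(-128, 3)) = Rational(-140, 3)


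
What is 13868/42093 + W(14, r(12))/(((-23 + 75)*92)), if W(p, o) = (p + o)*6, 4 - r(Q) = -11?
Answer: 36834347/100686456 ≈ 0.36583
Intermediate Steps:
r(Q) = 15 (r(Q) = 4 - 1*(-11) = 4 + 11 = 15)
W(p, o) = 6*o + 6*p (W(p, o) = (o + p)*6 = 6*o + 6*p)
13868/42093 + W(14, r(12))/(((-23 + 75)*92)) = 13868/42093 + (6*15 + 6*14)/(((-23 + 75)*92)) = 13868*(1/42093) + (90 + 84)/((52*92)) = 13868/42093 + 174/4784 = 13868/42093 + 174*(1/4784) = 13868/42093 + 87/2392 = 36834347/100686456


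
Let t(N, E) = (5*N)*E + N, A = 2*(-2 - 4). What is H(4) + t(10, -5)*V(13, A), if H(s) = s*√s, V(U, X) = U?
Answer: -3112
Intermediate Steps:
A = -12 (A = 2*(-6) = -12)
t(N, E) = N + 5*E*N (t(N, E) = 5*E*N + N = N + 5*E*N)
H(s) = s^(3/2)
H(4) + t(10, -5)*V(13, A) = 4^(3/2) + (10*(1 + 5*(-5)))*13 = 8 + (10*(1 - 25))*13 = 8 + (10*(-24))*13 = 8 - 240*13 = 8 - 3120 = -3112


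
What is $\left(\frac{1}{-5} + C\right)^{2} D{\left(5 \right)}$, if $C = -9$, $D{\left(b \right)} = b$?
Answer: $\frac{2116}{5} \approx 423.2$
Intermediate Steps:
$\left(\frac{1}{-5} + C\right)^{2} D{\left(5 \right)} = \left(\frac{1}{-5} - 9\right)^{2} \cdot 5 = \left(- \frac{1}{5} - 9\right)^{2} \cdot 5 = \left(- \frac{46}{5}\right)^{2} \cdot 5 = \frac{2116}{25} \cdot 5 = \frac{2116}{5}$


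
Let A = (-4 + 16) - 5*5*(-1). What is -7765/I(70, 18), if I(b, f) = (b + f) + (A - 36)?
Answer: -7765/89 ≈ -87.247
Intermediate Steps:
A = 37 (A = 12 - 25*(-1) = 12 + 25 = 37)
I(b, f) = 1 + b + f (I(b, f) = (b + f) + (37 - 36) = (b + f) + 1 = 1 + b + f)
-7765/I(70, 18) = -7765/(1 + 70 + 18) = -7765/89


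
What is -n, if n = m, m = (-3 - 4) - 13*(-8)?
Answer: -97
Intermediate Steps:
m = 97 (m = -7 + 104 = 97)
n = 97
-n = -1*97 = -97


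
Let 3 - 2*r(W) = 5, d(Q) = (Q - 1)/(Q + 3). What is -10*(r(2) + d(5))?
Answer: 5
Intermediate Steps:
d(Q) = (-1 + Q)/(3 + Q)
r(W) = -1 (r(W) = 3/2 - ½*5 = 3/2 - 5/2 = -1)
-10*(r(2) + d(5)) = -10*(-1 + (-1 + 5)/(3 + 5)) = -10*(-1 + 4/8) = -10*(-1 + (⅛)*4) = -10*(-1 + ½) = -10*(-½) = 5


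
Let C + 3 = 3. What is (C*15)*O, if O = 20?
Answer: 0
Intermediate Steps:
C = 0 (C = -3 + 3 = 0)
(C*15)*O = (0*15)*20 = 0*20 = 0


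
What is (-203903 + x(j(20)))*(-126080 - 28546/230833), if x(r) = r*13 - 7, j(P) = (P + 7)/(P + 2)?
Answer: 65274228874695717/2539163 ≈ 2.5707e+10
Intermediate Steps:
j(P) = (7 + P)/(2 + P)
x(r) = -7 + 13*r (x(r) = 13*r - 7 = -7 + 13*r)
(-203903 + x(j(20)))*(-126080 - 28546/230833) = (-203903 + (-7 + 13*((7 + 20)/(2 + 20))))*(-126080 - 28546/230833) = (-203903 + (-7 + 13*(27/22)))*(-126080 - 28546*1/230833) = (-203903 + (-7 + 13*((1/22)*27)))*(-126080 - 28546/230833) = (-203903 + (-7 + 13*(27/22)))*(-29103453186/230833) = (-203903 + (-7 + 351/22))*(-29103453186/230833) = (-203903 + 197/22)*(-29103453186/230833) = -4485669/22*(-29103453186/230833) = 65274228874695717/2539163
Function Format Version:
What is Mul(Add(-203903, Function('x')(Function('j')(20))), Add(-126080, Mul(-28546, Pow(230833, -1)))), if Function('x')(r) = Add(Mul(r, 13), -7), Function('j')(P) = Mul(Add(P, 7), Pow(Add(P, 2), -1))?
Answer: Rational(65274228874695717, 2539163) ≈ 2.5707e+10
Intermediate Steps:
Function('j')(P) = Mul(Pow(Add(2, P), -1), Add(7, P)) (Function('j')(P) = Mul(Add(7, P), Pow(Add(2, P), -1)) = Mul(Pow(Add(2, P), -1), Add(7, P)))
Function('x')(r) = Add(-7, Mul(13, r)) (Function('x')(r) = Add(Mul(13, r), -7) = Add(-7, Mul(13, r)))
Mul(Add(-203903, Function('x')(Function('j')(20))), Add(-126080, Mul(-28546, Pow(230833, -1)))) = Mul(Add(-203903, Add(-7, Mul(13, Mul(Pow(Add(2, 20), -1), Add(7, 20))))), Add(-126080, Mul(-28546, Pow(230833, -1)))) = Mul(Add(-203903, Add(-7, Mul(13, Mul(Pow(22, -1), 27)))), Add(-126080, Mul(-28546, Rational(1, 230833)))) = Mul(Add(-203903, Add(-7, Mul(13, Mul(Rational(1, 22), 27)))), Add(-126080, Rational(-28546, 230833))) = Mul(Add(-203903, Add(-7, Mul(13, Rational(27, 22)))), Rational(-29103453186, 230833)) = Mul(Add(-203903, Add(-7, Rational(351, 22))), Rational(-29103453186, 230833)) = Mul(Add(-203903, Rational(197, 22)), Rational(-29103453186, 230833)) = Mul(Rational(-4485669, 22), Rational(-29103453186, 230833)) = Rational(65274228874695717, 2539163)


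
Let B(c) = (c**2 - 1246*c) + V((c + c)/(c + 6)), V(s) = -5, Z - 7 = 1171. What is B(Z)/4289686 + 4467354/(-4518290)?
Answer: -9762750802227/9691022678470 ≈ -1.0074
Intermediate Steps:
Z = 1178 (Z = 7 + 1171 = 1178)
B(c) = -5 + c**2 - 1246*c (B(c) = (c**2 - 1246*c) - 5 = -5 + c**2 - 1246*c)
B(Z)/4289686 + 4467354/(-4518290) = (-5 + 1178**2 - 1246*1178)/4289686 + 4467354/(-4518290) = (-5 + 1387684 - 1467788)*(1/4289686) + 4467354*(-1/4518290) = -80109*1/4289686 - 2233677/2259145 = -80109/4289686 - 2233677/2259145 = -9762750802227/9691022678470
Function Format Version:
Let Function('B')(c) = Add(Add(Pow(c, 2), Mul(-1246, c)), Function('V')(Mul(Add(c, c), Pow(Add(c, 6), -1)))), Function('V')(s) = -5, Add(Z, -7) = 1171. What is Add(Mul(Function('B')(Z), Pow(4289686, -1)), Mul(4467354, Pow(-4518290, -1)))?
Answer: Rational(-9762750802227, 9691022678470) ≈ -1.0074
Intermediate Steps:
Z = 1178 (Z = Add(7, 1171) = 1178)
Function('B')(c) = Add(-5, Pow(c, 2), Mul(-1246, c)) (Function('B')(c) = Add(Add(Pow(c, 2), Mul(-1246, c)), -5) = Add(-5, Pow(c, 2), Mul(-1246, c)))
Add(Mul(Function('B')(Z), Pow(4289686, -1)), Mul(4467354, Pow(-4518290, -1))) = Add(Mul(Add(-5, Pow(1178, 2), Mul(-1246, 1178)), Pow(4289686, -1)), Mul(4467354, Pow(-4518290, -1))) = Add(Mul(Add(-5, 1387684, -1467788), Rational(1, 4289686)), Mul(4467354, Rational(-1, 4518290))) = Add(Mul(-80109, Rational(1, 4289686)), Rational(-2233677, 2259145)) = Add(Rational(-80109, 4289686), Rational(-2233677, 2259145)) = Rational(-9762750802227, 9691022678470)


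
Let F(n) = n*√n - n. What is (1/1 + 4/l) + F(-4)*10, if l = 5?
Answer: 209/5 - 80*I ≈ 41.8 - 80.0*I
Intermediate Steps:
F(n) = n^(3/2) - n
(1/1 + 4/l) + F(-4)*10 = (1/1 + 4/5) + ((-4)^(3/2) - 1*(-4))*10 = (1*1 + 4*(⅕)) + (-8*I + 4)*10 = (1 + ⅘) + (4 - 8*I)*10 = 9/5 + (40 - 80*I) = 209/5 - 80*I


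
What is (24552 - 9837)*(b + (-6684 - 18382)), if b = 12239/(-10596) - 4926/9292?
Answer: -3026525958413595/8204836 ≈ -3.6887e+8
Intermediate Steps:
b = -41480171/24614508 (b = 12239*(-1/10596) - 4926*1/9292 = -12239/10596 - 2463/4646 = -41480171/24614508 ≈ -1.6852)
(24552 - 9837)*(b + (-6684 - 18382)) = (24552 - 9837)*(-41480171/24614508 + (-6684 - 18382)) = 14715*(-41480171/24614508 - 25066) = 14715*(-617028737699/24614508) = -3026525958413595/8204836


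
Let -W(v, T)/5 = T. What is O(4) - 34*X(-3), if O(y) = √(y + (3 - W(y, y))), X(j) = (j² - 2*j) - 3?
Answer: -408 + 3*√3 ≈ -402.80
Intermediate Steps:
W(v, T) = -5*T
X(j) = -3 + j² - 2*j
O(y) = √(3 + 6*y) (O(y) = √(y + (3 - (-5)*y)) = √(y + (3 + 5*y)) = √(3 + 6*y))
O(4) - 34*X(-3) = √(3 + 6*4) - 34*(-3 + (-3)² - 2*(-3)) = √(3 + 24) - 34*(-3 + 9 + 6) = √27 - 34*12 = 3*√3 - 408 = -408 + 3*√3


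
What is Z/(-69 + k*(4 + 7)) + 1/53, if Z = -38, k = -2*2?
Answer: 2127/5989 ≈ 0.35515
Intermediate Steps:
k = -4
Z/(-69 + k*(4 + 7)) + 1/53 = -38/(-69 - 4*(4 + 7)) + 1/53 = -38/(-69 - 4*11) + 1/53 = -38/(-69 - 44) + 1/53 = -38/(-113) + 1/53 = -1/113*(-38) + 1/53 = 38/113 + 1/53 = 2127/5989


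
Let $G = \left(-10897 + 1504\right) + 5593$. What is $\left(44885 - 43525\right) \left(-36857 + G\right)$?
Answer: $-55293520$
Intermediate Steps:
$G = -3800$ ($G = -9393 + 5593 = -3800$)
$\left(44885 - 43525\right) \left(-36857 + G\right) = \left(44885 - 43525\right) \left(-36857 - 3800\right) = 1360 \left(-40657\right) = -55293520$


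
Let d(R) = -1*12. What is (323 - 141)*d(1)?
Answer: -2184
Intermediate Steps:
d(R) = -12
(323 - 141)*d(1) = (323 - 141)*(-12) = 182*(-12) = -2184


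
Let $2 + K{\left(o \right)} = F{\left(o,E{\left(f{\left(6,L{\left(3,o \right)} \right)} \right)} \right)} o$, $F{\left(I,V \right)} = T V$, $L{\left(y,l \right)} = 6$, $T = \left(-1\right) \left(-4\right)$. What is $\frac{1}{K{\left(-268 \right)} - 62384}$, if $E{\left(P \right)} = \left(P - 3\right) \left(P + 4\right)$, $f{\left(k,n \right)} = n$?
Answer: $- \frac{1}{94546} \approx -1.0577 \cdot 10^{-5}$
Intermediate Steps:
$T = 4$
$E{\left(P \right)} = \left(-3 + P\right) \left(4 + P\right)$
$F{\left(I,V \right)} = 4 V$
$K{\left(o \right)} = -2 + 120 o$ ($K{\left(o \right)} = -2 + 4 \left(-12 + 6 + 6^{2}\right) o = -2 + 4 \left(-12 + 6 + 36\right) o = -2 + 4 \cdot 30 o = -2 + 120 o$)
$\frac{1}{K{\left(-268 \right)} - 62384} = \frac{1}{\left(-2 + 120 \left(-268\right)\right) - 62384} = \frac{1}{\left(-2 - 32160\right) - 62384} = \frac{1}{-32162 - 62384} = \frac{1}{-94546} = - \frac{1}{94546}$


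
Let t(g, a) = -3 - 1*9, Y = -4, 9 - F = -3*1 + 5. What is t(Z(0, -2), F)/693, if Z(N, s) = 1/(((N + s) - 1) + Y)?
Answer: -4/231 ≈ -0.017316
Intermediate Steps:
F = 7 (F = 9 - (-3*1 + 5) = 9 - (-3 + 5) = 9 - 1*2 = 9 - 2 = 7)
Z(N, s) = 1/(-5 + N + s) (Z(N, s) = 1/(((N + s) - 1) - 4) = 1/((-1 + N + s) - 4) = 1/(-5 + N + s))
t(g, a) = -12 (t(g, a) = -3 - 9 = -12)
t(Z(0, -2), F)/693 = -12/693 = -12*1/693 = -4/231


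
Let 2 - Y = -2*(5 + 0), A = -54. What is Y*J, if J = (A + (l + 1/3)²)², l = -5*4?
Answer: 35880100/27 ≈ 1.3289e+6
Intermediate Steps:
l = -20
J = 8970025/81 (J = (-54 + (-20 + 1/3)²)² = (-54 + (-20 + ⅓)²)² = (-54 + (-59/3)²)² = (-54 + 3481/9)² = (2995/9)² = 8970025/81 ≈ 1.1074e+5)
Y = 12 (Y = 2 - (-2)*(5 + 0) = 2 - (-2)*5 = 2 - 1*(-10) = 2 + 10 = 12)
Y*J = 12*(8970025/81) = 35880100/27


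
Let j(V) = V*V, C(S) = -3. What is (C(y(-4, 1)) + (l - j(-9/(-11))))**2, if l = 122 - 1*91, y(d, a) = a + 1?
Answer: 10936249/14641 ≈ 746.96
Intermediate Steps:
y(d, a) = 1 + a
j(V) = V**2
l = 31 (l = 122 - 91 = 31)
(C(y(-4, 1)) + (l - j(-9/(-11))))**2 = (-3 + (31 - (-9/(-11))**2))**2 = (-3 + (31 - (-9*(-1/11))**2))**2 = (-3 + (31 - (9/11)**2))**2 = (-3 + (31 - 1*81/121))**2 = (-3 + (31 - 81/121))**2 = (-3 + 3670/121)**2 = (3307/121)**2 = 10936249/14641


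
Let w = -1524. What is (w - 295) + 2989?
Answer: 1170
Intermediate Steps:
(w - 295) + 2989 = (-1524 - 295) + 2989 = -1819 + 2989 = 1170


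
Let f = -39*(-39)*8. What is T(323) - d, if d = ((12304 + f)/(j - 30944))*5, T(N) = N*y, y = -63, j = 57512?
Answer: -67594324/3321 ≈ -20354.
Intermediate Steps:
f = 12168 (f = 1521*8 = 12168)
T(N) = -63*N (T(N) = N*(-63) = -63*N)
d = 15295/3321 (d = ((12304 + 12168)/(57512 - 30944))*5 = (24472/26568)*5 = (24472*(1/26568))*5 = (3059/3321)*5 = 15295/3321 ≈ 4.6055)
T(323) - d = -63*323 - 1*15295/3321 = -20349 - 15295/3321 = -67594324/3321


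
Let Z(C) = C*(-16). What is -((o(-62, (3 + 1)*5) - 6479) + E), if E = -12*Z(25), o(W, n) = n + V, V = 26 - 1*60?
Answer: 1693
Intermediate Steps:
V = -34 (V = 26 - 60 = -34)
Z(C) = -16*C
o(W, n) = -34 + n (o(W, n) = n - 34 = -34 + n)
E = 4800 (E = -(-192)*25 = -12*(-400) = 4800)
-((o(-62, (3 + 1)*5) - 6479) + E) = -(((-34 + (3 + 1)*5) - 6479) + 4800) = -(((-34 + 4*5) - 6479) + 4800) = -(((-34 + 20) - 6479) + 4800) = -((-14 - 6479) + 4800) = -(-6493 + 4800) = -1*(-1693) = 1693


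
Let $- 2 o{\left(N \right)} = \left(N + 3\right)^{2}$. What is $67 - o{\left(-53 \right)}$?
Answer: $1317$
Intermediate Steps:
$o{\left(N \right)} = - \frac{\left(3 + N\right)^{2}}{2}$ ($o{\left(N \right)} = - \frac{\left(N + 3\right)^{2}}{2} = - \frac{\left(3 + N\right)^{2}}{2}$)
$67 - o{\left(-53 \right)} = 67 - - \frac{\left(3 - 53\right)^{2}}{2} = 67 - - \frac{\left(-50\right)^{2}}{2} = 67 - \left(- \frac{1}{2}\right) 2500 = 67 - -1250 = 67 + 1250 = 1317$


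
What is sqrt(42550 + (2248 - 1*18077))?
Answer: 3*sqrt(2969) ≈ 163.47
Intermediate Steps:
sqrt(42550 + (2248 - 1*18077)) = sqrt(42550 + (2248 - 18077)) = sqrt(42550 - 15829) = sqrt(26721) = 3*sqrt(2969)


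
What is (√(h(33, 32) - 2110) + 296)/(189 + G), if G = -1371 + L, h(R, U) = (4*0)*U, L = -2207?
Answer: -296/3389 - I*√2110/3389 ≈ -0.087341 - 0.013554*I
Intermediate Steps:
h(R, U) = 0 (h(R, U) = 0*U = 0)
G = -3578 (G = -1371 - 2207 = -3578)
(√(h(33, 32) - 2110) + 296)/(189 + G) = (√(0 - 2110) + 296)/(189 - 3578) = (√(-2110) + 296)/(-3389) = (I*√2110 + 296)*(-1/3389) = (296 + I*√2110)*(-1/3389) = -296/3389 - I*√2110/3389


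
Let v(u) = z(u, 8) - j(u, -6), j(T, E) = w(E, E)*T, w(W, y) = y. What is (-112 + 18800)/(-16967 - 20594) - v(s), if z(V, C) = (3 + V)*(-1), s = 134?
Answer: -25071875/37561 ≈ -667.50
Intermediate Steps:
j(T, E) = E*T
z(V, C) = -3 - V
v(u) = -3 + 5*u (v(u) = (-3 - u) - (-6)*u = (-3 - u) + 6*u = -3 + 5*u)
(-112 + 18800)/(-16967 - 20594) - v(s) = (-112 + 18800)/(-16967 - 20594) - (-3 + 5*134) = 18688/(-37561) - (-3 + 670) = 18688*(-1/37561) - 1*667 = -18688/37561 - 667 = -25071875/37561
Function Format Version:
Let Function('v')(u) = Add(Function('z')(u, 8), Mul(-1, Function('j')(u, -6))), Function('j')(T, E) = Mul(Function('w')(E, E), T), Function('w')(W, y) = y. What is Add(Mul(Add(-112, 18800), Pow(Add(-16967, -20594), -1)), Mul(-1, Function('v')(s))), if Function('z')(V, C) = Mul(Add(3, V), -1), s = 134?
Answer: Rational(-25071875, 37561) ≈ -667.50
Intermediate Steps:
Function('j')(T, E) = Mul(E, T)
Function('z')(V, C) = Add(-3, Mul(-1, V))
Function('v')(u) = Add(-3, Mul(5, u)) (Function('v')(u) = Add(Add(-3, Mul(-1, u)), Mul(-1, Mul(-6, u))) = Add(Add(-3, Mul(-1, u)), Mul(6, u)) = Add(-3, Mul(5, u)))
Add(Mul(Add(-112, 18800), Pow(Add(-16967, -20594), -1)), Mul(-1, Function('v')(s))) = Add(Mul(Add(-112, 18800), Pow(Add(-16967, -20594), -1)), Mul(-1, Add(-3, Mul(5, 134)))) = Add(Mul(18688, Pow(-37561, -1)), Mul(-1, Add(-3, 670))) = Add(Mul(18688, Rational(-1, 37561)), Mul(-1, 667)) = Add(Rational(-18688, 37561), -667) = Rational(-25071875, 37561)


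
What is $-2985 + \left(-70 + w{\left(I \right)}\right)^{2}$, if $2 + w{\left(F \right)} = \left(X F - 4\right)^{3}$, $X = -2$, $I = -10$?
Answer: $16189591$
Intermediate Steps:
$w{\left(F \right)} = -2 + \left(-4 - 2 F\right)^{3}$ ($w{\left(F \right)} = -2 + \left(- 2 F - 4\right)^{3} = -2 + \left(-4 - 2 F\right)^{3}$)
$-2985 + \left(-70 + w{\left(I \right)}\right)^{2} = -2985 + \left(-70 - \left(2 - 8 \left(-2 - -10\right)^{3}\right)\right)^{2} = -2985 + \left(-70 - \left(2 - 8 \left(-2 + 10\right)^{3}\right)\right)^{2} = -2985 + \left(-70 - \left(2 - 8 \cdot 8^{3}\right)\right)^{2} = -2985 + \left(-70 + \left(-2 + 8 \cdot 512\right)\right)^{2} = -2985 + \left(-70 + \left(-2 + 4096\right)\right)^{2} = -2985 + \left(-70 + 4094\right)^{2} = -2985 + 4024^{2} = -2985 + 16192576 = 16189591$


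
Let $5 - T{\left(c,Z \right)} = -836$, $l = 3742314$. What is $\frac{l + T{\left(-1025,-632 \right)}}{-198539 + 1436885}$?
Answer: $\frac{3743155}{1238346} \approx 3.0227$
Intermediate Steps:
$T{\left(c,Z \right)} = 841$ ($T{\left(c,Z \right)} = 5 - -836 = 5 + 836 = 841$)
$\frac{l + T{\left(-1025,-632 \right)}}{-198539 + 1436885} = \frac{3742314 + 841}{-198539 + 1436885} = \frac{3743155}{1238346}$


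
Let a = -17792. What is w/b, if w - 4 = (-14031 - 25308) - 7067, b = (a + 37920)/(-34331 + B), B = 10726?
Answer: 547659605/10064 ≈ 54418.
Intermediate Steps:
b = -20128/23605 (b = (-17792 + 37920)/(-34331 + 10726) = 20128/(-23605) = 20128*(-1/23605) = -20128/23605 ≈ -0.85270)
w = -46402 (w = 4 + ((-14031 - 25308) - 7067) = 4 + (-39339 - 7067) = 4 - 46406 = -46402)
w/b = -46402/(-20128/23605) = -46402*(-23605/20128) = 547659605/10064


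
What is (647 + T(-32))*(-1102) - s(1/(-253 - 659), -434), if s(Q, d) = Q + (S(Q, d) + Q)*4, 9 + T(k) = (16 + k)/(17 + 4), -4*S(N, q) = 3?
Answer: -1494352623/2128 ≈ -7.0223e+5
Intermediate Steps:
S(N, q) = -¾ (S(N, q) = -¼*3 = -¾)
T(k) = -173/21 + k/21 (T(k) = -9 + (16 + k)/(17 + 4) = -9 + (16 + k)/21 = -9 + (16 + k)*(1/21) = -9 + (16/21 + k/21) = -173/21 + k/21)
s(Q, d) = -3 + 5*Q (s(Q, d) = Q + (-¾ + Q)*4 = Q + (-3 + 4*Q) = -3 + 5*Q)
(647 + T(-32))*(-1102) - s(1/(-253 - 659), -434) = (647 + (-173/21 + (1/21)*(-32)))*(-1102) - (-3 + 5/(-253 - 659)) = (647 + (-173/21 - 32/21))*(-1102) - (-3 + 5/(-912)) = (647 - 205/21)*(-1102) - (-3 + 5*(-1/912)) = (13382/21)*(-1102) - (-3 - 5/912) = -14746964/21 - 1*(-2741/912) = -14746964/21 + 2741/912 = -1494352623/2128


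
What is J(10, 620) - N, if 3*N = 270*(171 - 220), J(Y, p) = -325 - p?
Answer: 3465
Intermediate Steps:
N = -4410 (N = (270*(171 - 220))/3 = (270*(-49))/3 = (⅓)*(-13230) = -4410)
J(10, 620) - N = (-325 - 1*620) - 1*(-4410) = (-325 - 620) + 4410 = -945 + 4410 = 3465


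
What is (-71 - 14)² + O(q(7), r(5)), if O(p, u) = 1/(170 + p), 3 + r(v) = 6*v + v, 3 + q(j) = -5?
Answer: 1170451/162 ≈ 7225.0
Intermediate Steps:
q(j) = -8 (q(j) = -3 - 5 = -8)
r(v) = -3 + 7*v (r(v) = -3 + (6*v + v) = -3 + 7*v)
(-71 - 14)² + O(q(7), r(5)) = (-71 - 14)² + 1/(170 - 8) = (-85)² + 1/162 = 7225 + 1/162 = 1170451/162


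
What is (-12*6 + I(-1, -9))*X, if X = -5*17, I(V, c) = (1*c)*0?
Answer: 6120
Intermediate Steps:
I(V, c) = 0 (I(V, c) = c*0 = 0)
X = -85
(-12*6 + I(-1, -9))*X = (-12*6 + 0)*(-85) = (-72 + 0)*(-85) = -72*(-85) = 6120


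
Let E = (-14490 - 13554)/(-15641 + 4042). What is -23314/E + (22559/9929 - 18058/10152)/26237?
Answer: -9932901718927283801/1030098505505292 ≈ -9642.7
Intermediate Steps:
E = 28044/11599 (E = -28044/(-11599) = -28044*(-1/11599) = 28044/11599 ≈ 2.4178)
-23314/E + (22559/9929 - 18058/10152)/26237 = -23314/28044/11599 + (22559/9929 - 18058/10152)/26237 = -23314*11599/28044 + (22559*(1/9929) - 18058*1/10152)*(1/26237) = -135209543/14022 + (22559/9929 - 9029/5076)*(1/26237) = -135209543/14022 + (24860543/50399604)*(1/26237) = -135209543/14022 + 24860543/1322334410148 = -9932901718927283801/1030098505505292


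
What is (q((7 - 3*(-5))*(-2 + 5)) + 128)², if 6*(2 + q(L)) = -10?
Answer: 139129/9 ≈ 15459.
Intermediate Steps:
q(L) = -11/3 (q(L) = -2 + (⅙)*(-10) = -2 - 5/3 = -11/3)
(q((7 - 3*(-5))*(-2 + 5)) + 128)² = (-11/3 + 128)² = (373/3)² = 139129/9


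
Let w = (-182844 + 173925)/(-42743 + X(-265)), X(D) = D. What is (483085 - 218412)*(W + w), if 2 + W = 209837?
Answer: 796188665651709/14336 ≈ 5.5538e+10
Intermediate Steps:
W = 209835 (W = -2 + 209837 = 209835)
w = 2973/14336 (w = (-182844 + 173925)/(-42743 - 265) = -8919/(-43008) = -8919*(-1/43008) = 2973/14336 ≈ 0.20738)
(483085 - 218412)*(W + w) = (483085 - 218412)*(209835 + 2973/14336) = 264673*(3008197533/14336) = 796188665651709/14336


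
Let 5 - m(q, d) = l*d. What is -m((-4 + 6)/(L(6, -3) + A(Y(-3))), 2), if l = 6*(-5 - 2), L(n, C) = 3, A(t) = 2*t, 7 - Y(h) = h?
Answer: -89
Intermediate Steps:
Y(h) = 7 - h
l = -42 (l = 6*(-7) = -42)
m(q, d) = 5 + 42*d (m(q, d) = 5 - (-42)*d = 5 + 42*d)
-m((-4 + 6)/(L(6, -3) + A(Y(-3))), 2) = -(5 + 42*2) = -(5 + 84) = -1*89 = -89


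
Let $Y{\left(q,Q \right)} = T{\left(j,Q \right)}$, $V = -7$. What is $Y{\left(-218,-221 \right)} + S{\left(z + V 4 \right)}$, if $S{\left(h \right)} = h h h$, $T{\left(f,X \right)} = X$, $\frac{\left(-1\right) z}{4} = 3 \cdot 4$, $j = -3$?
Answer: $-439197$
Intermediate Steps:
$z = -48$ ($z = - 4 \cdot 3 \cdot 4 = \left(-4\right) 12 = -48$)
$S{\left(h \right)} = h^{3}$ ($S{\left(h \right)} = h^{2} h = h^{3}$)
$Y{\left(q,Q \right)} = Q$
$Y{\left(-218,-221 \right)} + S{\left(z + V 4 \right)} = -221 + \left(-48 - 28\right)^{3} = -221 + \left(-76\right)^{3} = -221 - 438976 = -439197$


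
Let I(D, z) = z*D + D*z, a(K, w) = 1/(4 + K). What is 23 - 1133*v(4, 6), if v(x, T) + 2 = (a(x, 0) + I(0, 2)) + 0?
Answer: 17179/8 ≈ 2147.4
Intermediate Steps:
I(D, z) = 2*D*z (I(D, z) = D*z + D*z = 2*D*z)
v(x, T) = -2 + 1/(4 + x) (v(x, T) = -2 + ((1/(4 + x) + 2*0*2) + 0) = -2 + ((1/(4 + x) + 0) + 0) = -2 + (1/(4 + x) + 0) = -2 + 1/(4 + x))
23 - 1133*v(4, 6) = 23 - 1133*(-7 - 2*4)/(4 + 4) = 23 - 1133*(-7 - 8)/8 = 23 - 1133*(⅛)*(-15) = 23 - 1133*(-15)/8 = 23 - 1*(-16995/8) = 23 + 16995/8 = 17179/8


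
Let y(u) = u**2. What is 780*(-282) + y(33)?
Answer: -218871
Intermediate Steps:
780*(-282) + y(33) = 780*(-282) + 33**2 = -219960 + 1089 = -218871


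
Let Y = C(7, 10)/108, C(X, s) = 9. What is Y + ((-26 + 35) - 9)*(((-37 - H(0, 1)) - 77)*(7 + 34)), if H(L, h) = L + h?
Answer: 1/12 ≈ 0.083333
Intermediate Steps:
Y = 1/12 (Y = 9/108 = 9*(1/108) = 1/12 ≈ 0.083333)
Y + ((-26 + 35) - 9)*(((-37 - H(0, 1)) - 77)*(7 + 34)) = 1/12 + ((-26 + 35) - 9)*(((-37 - (0 + 1)) - 77)*(7 + 34)) = 1/12 + (9 - 9)*(((-37 - 1*1) - 77)*41) = 1/12 + 0*(((-37 - 1) - 77)*41) = 1/12 + 0*((-38 - 77)*41) = 1/12 + 0*(-115*41) = 1/12 + 0*(-4715) = 1/12 + 0 = 1/12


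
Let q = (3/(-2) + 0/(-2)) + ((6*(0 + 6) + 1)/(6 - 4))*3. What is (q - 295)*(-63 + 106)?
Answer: -10363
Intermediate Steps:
q = 54 (q = (3*(-1/2) + 0*(-1/2)) + ((6*6 + 1)/2)*3 = (-3/2 + 0) + ((36 + 1)*(1/2))*3 = -3/2 + (37*(1/2))*3 = -3/2 + (37/2)*3 = -3/2 + 111/2 = 54)
(q - 295)*(-63 + 106) = (54 - 295)*(-63 + 106) = -241*43 = -10363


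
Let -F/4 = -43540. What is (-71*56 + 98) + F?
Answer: 170282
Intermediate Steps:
F = 174160 (F = -4*(-43540) = 174160)
(-71*56 + 98) + F = (-71*56 + 98) + 174160 = (-3976 + 98) + 174160 = -3878 + 174160 = 170282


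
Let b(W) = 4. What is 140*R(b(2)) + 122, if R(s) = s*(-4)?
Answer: -2118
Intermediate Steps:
R(s) = -4*s
140*R(b(2)) + 122 = 140*(-4*4) + 122 = 140*(-16) + 122 = -2240 + 122 = -2118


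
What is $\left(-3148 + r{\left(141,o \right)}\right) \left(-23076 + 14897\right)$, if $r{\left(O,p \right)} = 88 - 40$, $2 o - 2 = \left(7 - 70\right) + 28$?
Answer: $25354900$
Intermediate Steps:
$o = - \frac{33}{2}$ ($o = 1 + \frac{\left(7 - 70\right) + 28}{2} = 1 + \frac{-63 + 28}{2} = 1 + \frac{1}{2} \left(-35\right) = 1 - \frac{35}{2} = - \frac{33}{2} \approx -16.5$)
$r{\left(O,p \right)} = 48$
$\left(-3148 + r{\left(141,o \right)}\right) \left(-23076 + 14897\right) = \left(-3148 + 48\right) \left(-23076 + 14897\right) = \left(-3100\right) \left(-8179\right) = 25354900$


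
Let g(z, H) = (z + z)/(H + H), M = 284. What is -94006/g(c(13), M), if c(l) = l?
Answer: -26697704/13 ≈ -2.0537e+6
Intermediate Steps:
g(z, H) = z/H (g(z, H) = (2*z)/((2*H)) = (2*z)*(1/(2*H)) = z/H)
-94006/g(c(13), M) = -94006/(13/284) = -94006/(13*(1/284)) = -94006/13/284 = -94006*284/13 = -26697704/13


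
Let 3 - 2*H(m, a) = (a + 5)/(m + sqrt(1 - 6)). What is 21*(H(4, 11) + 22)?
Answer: 923/2 + 8*I*sqrt(5) ≈ 461.5 + 17.889*I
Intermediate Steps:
H(m, a) = 3/2 - (5 + a)/(2*(m + I*sqrt(5))) (H(m, a) = 3/2 - (a + 5)/(2*(m + sqrt(1 - 6))) = 3/2 - (5 + a)/(2*(m + sqrt(-5))) = 3/2 - (5 + a)/(2*(m + I*sqrt(5))))
21*(H(4, 11) + 22) = 21*((-5 - 1*11 + 3*4 + 3*I*sqrt(5))/(2*(4 + I*sqrt(5))) + 22) = 21*((-5 - 11 + 12 + 3*I*sqrt(5))/(2*(4 + I*sqrt(5))) + 22) = 21*((-4 + 3*I*sqrt(5))/(2*(4 + I*sqrt(5))) + 22) = 21*(22 + (-4 + 3*I*sqrt(5))/(2*(4 + I*sqrt(5)))) = 462 + 21*(-4 + 3*I*sqrt(5))/(2*(4 + I*sqrt(5)))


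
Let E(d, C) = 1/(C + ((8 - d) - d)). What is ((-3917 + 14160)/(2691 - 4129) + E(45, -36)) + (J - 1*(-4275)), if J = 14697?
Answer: 804508684/42421 ≈ 18965.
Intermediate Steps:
E(d, C) = 1/(8 + C - 2*d) (E(d, C) = 1/(C + (8 - 2*d)) = 1/(8 + C - 2*d))
((-3917 + 14160)/(2691 - 4129) + E(45, -36)) + (J - 1*(-4275)) = ((-3917 + 14160)/(2691 - 4129) + 1/(8 - 36 - 2*45)) + (14697 - 1*(-4275)) = (10243/(-1438) + 1/(8 - 36 - 90)) + (14697 + 4275) = (10243*(-1/1438) + 1/(-118)) + 18972 = (-10243/1438 - 1/118) + 18972 = -302528/42421 + 18972 = 804508684/42421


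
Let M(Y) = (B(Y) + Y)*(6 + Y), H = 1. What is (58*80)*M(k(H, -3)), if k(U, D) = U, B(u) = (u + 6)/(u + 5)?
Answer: 211120/3 ≈ 70373.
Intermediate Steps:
B(u) = (6 + u)/(5 + u)
M(Y) = (6 + Y)*(Y + (6 + Y)/(5 + Y)) (M(Y) = ((6 + Y)/(5 + Y) + Y)*(6 + Y) = (Y + (6 + Y)/(5 + Y))*(6 + Y) = (6 + Y)*(Y + (6 + Y)/(5 + Y)))
(58*80)*M(k(H, -3)) = (58*80)*((36 + 1³ + 12*1² + 42*1)/(5 + 1)) = 4640*((36 + 1 + 12*1 + 42)/6) = 4640*((36 + 1 + 12 + 42)/6) = 4640*((⅙)*91) = 4640*(91/6) = 211120/3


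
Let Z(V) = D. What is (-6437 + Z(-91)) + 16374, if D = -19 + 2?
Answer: 9920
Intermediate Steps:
D = -17
Z(V) = -17
(-6437 + Z(-91)) + 16374 = (-6437 - 17) + 16374 = -6454 + 16374 = 9920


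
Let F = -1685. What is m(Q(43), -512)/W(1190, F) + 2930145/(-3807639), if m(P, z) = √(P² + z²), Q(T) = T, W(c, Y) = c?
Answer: -976715/1269213 + √263993/1190 ≈ -0.33778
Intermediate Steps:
m(Q(43), -512)/W(1190, F) + 2930145/(-3807639) = √(43² + (-512)²)/1190 + 2930145/(-3807639) = √(1849 + 262144)*(1/1190) + 2930145*(-1/3807639) = √263993*(1/1190) - 976715/1269213 = √263993/1190 - 976715/1269213 = -976715/1269213 + √263993/1190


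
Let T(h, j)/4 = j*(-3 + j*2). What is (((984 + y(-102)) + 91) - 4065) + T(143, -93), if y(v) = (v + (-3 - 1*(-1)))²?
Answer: 78134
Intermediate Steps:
y(v) = (-2 + v)² (y(v) = (v + (-3 + 1))² = (v - 2)² = (-2 + v)²)
T(h, j) = 4*j*(-3 + 2*j) (T(h, j) = 4*(j*(-3 + j*2)) = 4*(j*(-3 + 2*j)) = 4*j*(-3 + 2*j))
(((984 + y(-102)) + 91) - 4065) + T(143, -93) = (((984 + (-2 - 102)²) + 91) - 4065) + 4*(-93)*(-3 + 2*(-93)) = (((984 + (-104)²) + 91) - 4065) + 4*(-93)*(-3 - 186) = (((984 + 10816) + 91) - 4065) + 4*(-93)*(-189) = ((11800 + 91) - 4065) + 70308 = (11891 - 4065) + 70308 = 7826 + 70308 = 78134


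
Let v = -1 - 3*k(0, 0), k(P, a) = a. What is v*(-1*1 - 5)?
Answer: 6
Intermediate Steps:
v = -1 (v = -1 - 3*0 = -1 + 0 = -1)
v*(-1*1 - 5) = -(-1*1 - 5) = -(-1 - 5) = -1*(-6) = 6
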